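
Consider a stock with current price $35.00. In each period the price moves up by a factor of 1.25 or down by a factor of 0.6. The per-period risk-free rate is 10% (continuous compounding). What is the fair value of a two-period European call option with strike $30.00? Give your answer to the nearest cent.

$12.21

Risk-neutral probability p = (e^0.1 − 0.6)/(1.25 − 0.6) = 0.5052/0.6500 = 0.7772
Terminal stock prices: S_uu = 54.69, S_ud = 26.25, S_dd = 12.6
Terminal payoffs (S − K): max(24.69, 0) = 24.69, max(-3.75, 0) = 0, max(-17.4, 0) = 0
Node u (S = 43.75): V_u = e^(−0.1)·[0.7772·24.6875 + 0.2228·0.0000] = 17.3609
Node d (S = 21): V_d = e^(−0.1)·[0.7772·0.0000 + 0.2228·0.0000] = 0.0000
Node 0 (S = 35): V_0 = e^(−0.1)·[0.7772·17.3609 + 0.2228·0.0000] = 12.2087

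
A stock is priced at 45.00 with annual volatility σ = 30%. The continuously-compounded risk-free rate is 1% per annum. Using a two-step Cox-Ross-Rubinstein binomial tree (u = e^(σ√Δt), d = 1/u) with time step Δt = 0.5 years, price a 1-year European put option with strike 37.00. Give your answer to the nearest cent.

CRR parameters: u = e^(σ√Δt) = e^(0.3·√0.5) = 1.2363, d = 1/u = 0.8089
Per-period rate: rΔt = 0.01·0.5 = 0.005, so R = e^0.005 = 1.0050
Risk-neutral probability p = (e^0.005 − 0.8089)/(1.2363 − 0.8089) = 0.1962/0.4275 = 0.4589
Terminal stock prices: S_uu = 68.78, S_ud = 45, S_dd = 29.44
Terminal payoffs (K − S): max(-31.78, 0) = 0, max(-8, 0) = 0, max(7.559, 0) = 7.559
Node u (S = 55.63): V_u = e^(−0.005)·[0.4589·0.0000 + 0.5411·0.0000] = 0.0000
Node d (S = 36.4): V_d = e^(−0.005)·[0.4589·0.0000 + 0.5411·7.5587] = 4.0697
Node 0 (S = 45): V_0 = e^(−0.005)·[0.4589·0.0000 + 0.5411·4.0697] = 2.1912

2.19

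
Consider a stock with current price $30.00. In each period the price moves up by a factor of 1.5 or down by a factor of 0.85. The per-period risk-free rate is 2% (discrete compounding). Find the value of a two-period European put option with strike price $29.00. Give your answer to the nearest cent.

$3.84

Risk-neutral probability p = (1 + 0.02 − 0.85)/(1.5 − 0.85) = 0.1700/0.6500 = 0.2615
Terminal stock prices: S_uu = 67.5, S_ud = 38.25, S_dd = 21.67
Terminal payoffs (K − S): max(-38.5, 0) = 0, max(-9.25, 0) = 0, max(7.325, 0) = 7.325
Node u (S = 45): V_u = 1/1.02·[0.2615·0.0000 + 0.7385·0.0000] = 0.0000
Node d (S = 25.5): V_d = 1/1.02·[0.2615·0.0000 + 0.7385·7.3250] = 5.3032
Node 0 (S = 30): V_0 = 1/1.02·[0.2615·0.0000 + 0.7385·5.3032] = 3.8394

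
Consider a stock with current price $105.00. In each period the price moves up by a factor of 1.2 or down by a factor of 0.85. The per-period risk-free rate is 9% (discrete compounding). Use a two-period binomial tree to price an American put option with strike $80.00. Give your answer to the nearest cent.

Risk-neutral probability p = (1 + 0.09 − 0.85)/(1.2 − 0.85) = 0.2400/0.3500 = 0.6857
Terminal stock prices: S_uu = 151.2, S_ud = 107.1, S_dd = 75.86
Terminal payoffs (K − S): max(-71.2, 0) = 0, max(-27.1, 0) = 0, max(4.138, 0) = 4.138
Node u (S = 126): continuation = 1/1.09·[0.6857·0.0000 + 0.3143·0.0000] = 0.0000; exercise value = 0.0000 ≤ continuation, so V_u = 0.0000
Node d (S = 89.25): continuation = 1/1.09·[0.6857·0.0000 + 0.3143·4.1375] = 1.1930; exercise value = 0.0000 ≤ continuation, so V_d = 1.1930
Node 0 (S = 105): continuation = 1/1.09·[0.6857·0.0000 + 0.3143·1.1930] = 0.3440; exercise value = 0.0000 ≤ continuation, so V_0 = 0.3440

$0.34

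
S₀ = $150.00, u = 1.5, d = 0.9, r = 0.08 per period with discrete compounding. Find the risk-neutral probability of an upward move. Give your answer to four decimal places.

Risk-neutral probability p = (1 + 0.08 − 0.9)/(1.5 − 0.9) = 0.1800/0.6000 = 0.3000

p = 0.3000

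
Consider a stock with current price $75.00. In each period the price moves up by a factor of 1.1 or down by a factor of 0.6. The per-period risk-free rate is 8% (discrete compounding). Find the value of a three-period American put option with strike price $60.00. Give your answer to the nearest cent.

Risk-neutral probability p = (1 + 0.08 − 0.6)/(1.1 − 0.6) = 0.4800/0.5000 = 0.9600
Terminal stock prices: S_uuu = 99.83, S_uud = 54.45, S_udd = 29.7, S_ddd = 16.2
Terminal payoffs (K − S): max(-39.83, 0) = 0, max(5.55, 0) = 5.55, max(30.3, 0) = 30.3, max(43.8, 0) = 43.8
Node uu (S = 90.75): continuation = 1/1.08·[0.9600·0.0000 + 0.0400·5.5500] = 0.2056; exercise value = 0.0000 ≤ continuation, so V_uu = 0.2056
Node ud (S = 49.5): continuation = 1/1.08·[0.9600·5.5500 + 0.0400·30.3000] = 6.0556; exercise value = 10.5000 > continuation, so V_ud = 10.5000 (exercise)
Node dd (S = 27): continuation = 1/1.08·[0.9600·30.3000 + 0.0400·43.8000] = 28.5556; exercise value = 33.0000 > continuation, so V_dd = 33.0000 (exercise)
Node u (S = 82.5): continuation = 1/1.08·[0.9600·0.2056 + 0.0400·10.5000] = 0.5716; exercise value = 0.0000 ≤ continuation, so V_u = 0.5716
Node d (S = 45): continuation = 1/1.08·[0.9600·10.5000 + 0.0400·33.0000] = 10.5556; exercise value = 15.0000 > continuation, so V_d = 15.0000 (exercise)
Node 0 (S = 75): continuation = 1/1.08·[0.9600·0.5716 + 0.0400·15.0000] = 1.0636; exercise value = 0.0000 ≤ continuation, so V_0 = 1.0636

$1.06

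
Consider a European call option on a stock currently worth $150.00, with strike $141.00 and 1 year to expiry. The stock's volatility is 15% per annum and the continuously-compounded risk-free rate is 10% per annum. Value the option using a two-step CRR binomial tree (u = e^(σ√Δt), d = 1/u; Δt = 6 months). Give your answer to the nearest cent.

$23.87

CRR parameters: u = e^(σ√Δt) = e^(0.15·√0.5) = 1.1119, d = 1/u = 0.8994
Per-period rate: rΔt = 0.1·0.5 = 0.05, so R = e^0.05 = 1.0513
Risk-neutral probability p = (e^0.05 − 0.8994)/(1.1119 − 0.8994) = 0.1519/0.2125 = 0.7148
Terminal stock prices: S_uu = 185.4, S_ud = 150, S_dd = 121.3
Terminal payoffs (S − K): max(44.45, 0) = 44.45, max(9, 0) = 9, max(-19.67, 0) = 0
Node u (S = 166.8): V_u = e^(−0.05)·[0.7148·44.4467 + 0.2852·9.0000] = 32.6609
Node d (S = 134.9): V_d = e^(−0.05)·[0.7148·9.0000 + 0.2852·0.0000] = 6.1190
Node 0 (S = 150): V_0 = e^(−0.05)·[0.7148·32.6609 + 0.2852·6.1190] = 23.8662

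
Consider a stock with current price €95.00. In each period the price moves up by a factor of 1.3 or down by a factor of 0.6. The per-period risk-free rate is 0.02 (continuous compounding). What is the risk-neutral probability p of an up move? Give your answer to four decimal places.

p = 0.6003

Risk-neutral probability p = (e^0.02 − 0.6)/(1.3 − 0.6) = 0.4202/0.7000 = 0.6003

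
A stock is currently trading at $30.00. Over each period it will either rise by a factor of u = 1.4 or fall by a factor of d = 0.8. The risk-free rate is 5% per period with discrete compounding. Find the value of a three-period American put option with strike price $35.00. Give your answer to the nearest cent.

Risk-neutral probability p = (1 + 0.05 − 0.8)/(1.4 − 0.8) = 0.2500/0.6000 = 0.4167
Terminal stock prices: S_uuu = 82.32, S_uud = 47.04, S_udd = 26.88, S_ddd = 15.36
Terminal payoffs (K − S): max(-47.32, 0) = 0, max(-12.04, 0) = 0, max(8.12, 0) = 8.12, max(19.64, 0) = 19.64
Node uu (S = 58.8): continuation = 1/1.05·[0.4167·0.0000 + 0.5833·0.0000] = 0.0000; exercise value = 0.0000 ≤ continuation, so V_uu = 0.0000
Node ud (S = 33.6): continuation = 1/1.05·[0.4167·0.0000 + 0.5833·8.1200] = 4.5111; exercise value = 1.4000 ≤ continuation, so V_ud = 4.5111
Node dd (S = 19.2): continuation = 1/1.05·[0.4167·8.1200 + 0.5833·19.6400] = 14.1333; exercise value = 15.8000 > continuation, so V_dd = 15.8000 (exercise)
Node u (S = 42): continuation = 1/1.05·[0.4167·0.0000 + 0.5833·4.5111] = 2.5062; exercise value = 0.0000 ≤ continuation, so V_u = 2.5062
Node d (S = 24): continuation = 1/1.05·[0.4167·4.5111 + 0.5833·15.8000] = 10.5679; exercise value = 11.0000 > continuation, so V_d = 11.0000 (exercise)
Node 0 (S = 30): continuation = 1/1.05·[0.4167·2.5062 + 0.5833·11.0000] = 7.1056; exercise value = 5.0000 ≤ continuation, so V_0 = 7.1056

$7.11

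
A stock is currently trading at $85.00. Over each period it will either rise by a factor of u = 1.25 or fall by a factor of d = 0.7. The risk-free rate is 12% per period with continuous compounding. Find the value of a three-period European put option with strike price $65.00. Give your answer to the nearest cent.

$1.32

Risk-neutral probability p = (e^0.12 − 0.7)/(1.25 − 0.7) = 0.4275/0.5500 = 0.7773
Terminal stock prices: S_uuu = 166, S_uud = 92.97, S_udd = 52.06, S_ddd = 29.15
Terminal payoffs (K − S): max(-101, 0) = 0, max(-27.97, 0) = 0, max(12.94, 0) = 12.94, max(35.85, 0) = 35.85
Node uu (S = 132.8): V_uu = e^(−0.12)·[0.7773·0.0000 + 0.2227·0.0000] = 0.0000
Node ud (S = 74.38): V_ud = e^(−0.12)·[0.7773·0.0000 + 0.2227·12.9375] = 2.5558
Node dd (S = 41.65): V_dd = e^(−0.12)·[0.7773·12.9375 + 0.2227·35.8450] = 15.9998
Node u (S = 106.2): V_u = e^(−0.12)·[0.7773·0.0000 + 0.2227·2.5558] = 0.5049
Node d (S = 59.5): V_d = e^(−0.12)·[0.7773·2.5558 + 0.2227·15.9998] = 4.9226
Node 0 (S = 85): V_0 = e^(−0.12)·[0.7773·0.5049 + 0.2227·4.9226] = 1.3205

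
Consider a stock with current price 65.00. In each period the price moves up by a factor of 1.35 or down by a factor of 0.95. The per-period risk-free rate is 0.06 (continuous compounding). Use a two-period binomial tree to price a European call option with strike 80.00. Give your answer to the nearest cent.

3.87

Risk-neutral probability p = (e^0.06 − 0.95)/(1.35 − 0.95) = 0.1118/0.4000 = 0.2796
Terminal stock prices: S_uu = 118.5, S_ud = 83.36, S_dd = 58.66
Terminal payoffs (S − K): max(38.46, 0) = 38.46, max(3.362, 0) = 3.362, max(-21.34, 0) = 0
Node u (S = 87.75): V_u = e^(−0.06)·[0.2796·38.4625 + 0.7204·3.3625] = 12.4088
Node d (S = 61.75): V_d = e^(−0.06)·[0.2796·3.3625 + 0.7204·0.0000] = 0.8854
Node 0 (S = 65): V_0 = e^(−0.06)·[0.2796·12.4088 + 0.7204·0.8854] = 3.8681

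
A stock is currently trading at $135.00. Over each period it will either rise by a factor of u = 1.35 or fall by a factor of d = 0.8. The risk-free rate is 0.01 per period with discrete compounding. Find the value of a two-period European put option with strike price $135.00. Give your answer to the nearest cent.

$18.21

Risk-neutral probability p = (1 + 0.01 − 0.8)/(1.35 − 0.8) = 0.2100/0.5500 = 0.3818
Terminal stock prices: S_uu = 246, S_ud = 145.8, S_dd = 86.4
Terminal payoffs (K − S): max(-111, 0) = 0, max(-10.8, 0) = 0, max(48.6, 0) = 48.6
Node u (S = 182.2): V_u = 1/1.01·[0.3818·0.0000 + 0.6182·0.0000] = 0.0000
Node d (S = 108): V_d = 1/1.01·[0.3818·0.0000 + 0.6182·48.6000] = 29.7462
Node 0 (S = 135): V_0 = 1/1.01·[0.3818·0.0000 + 0.6182·29.7462] = 18.2065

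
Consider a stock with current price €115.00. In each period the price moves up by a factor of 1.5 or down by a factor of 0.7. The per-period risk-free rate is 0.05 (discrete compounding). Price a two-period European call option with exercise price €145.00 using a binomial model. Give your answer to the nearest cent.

Risk-neutral probability p = (1 + 0.05 − 0.7)/(1.5 − 0.7) = 0.3500/0.8000 = 0.4375
Terminal stock prices: S_uu = 258.8, S_ud = 120.7, S_dd = 56.35
Terminal payoffs (S − K): max(113.8, 0) = 113.8, max(-24.25, 0) = 0, max(-88.65, 0) = 0
Node u (S = 172.5): V_u = 1/1.05·[0.4375·113.7500 + 0.5625·0.0000] = 47.3958
Node d (S = 80.5): V_d = 1/1.05·[0.4375·0.0000 + 0.5625·0.0000] = 0.0000
Node 0 (S = 115): V_0 = 1/1.05·[0.4375·47.3958 + 0.5625·0.0000] = 19.7483

€19.75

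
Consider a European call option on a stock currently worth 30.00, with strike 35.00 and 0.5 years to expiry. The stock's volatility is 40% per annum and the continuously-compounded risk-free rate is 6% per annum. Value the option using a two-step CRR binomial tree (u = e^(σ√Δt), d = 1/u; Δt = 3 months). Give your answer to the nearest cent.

2.25

CRR parameters: u = e^(σ√Δt) = e^(0.4·√0.25) = 1.2214, d = 1/u = 0.8187
Per-period rate: rΔt = 0.06·0.25 = 0.015, so R = e^0.015 = 1.0151
Risk-neutral probability p = (e^0.015 − 0.8187)/(1.2214 − 0.8187) = 0.1964/0.4027 = 0.4877
Terminal stock prices: S_uu = 44.75, S_ud = 30, S_dd = 20.11
Terminal payoffs (S − K): max(9.755, 0) = 9.755, max(-5, 0) = 0, max(-14.89, 0) = 0
Node u (S = 36.64): V_u = e^(−0.015)·[0.4877·9.7547 + 0.5123·0.0000] = 4.6865
Node d (S = 24.56): V_d = e^(−0.015)·[0.4877·0.0000 + 0.5123·0.0000] = 0.0000
Node 0 (S = 30): V_0 = e^(−0.015)·[0.4877·4.6865 + 0.5123·0.0000] = 2.2516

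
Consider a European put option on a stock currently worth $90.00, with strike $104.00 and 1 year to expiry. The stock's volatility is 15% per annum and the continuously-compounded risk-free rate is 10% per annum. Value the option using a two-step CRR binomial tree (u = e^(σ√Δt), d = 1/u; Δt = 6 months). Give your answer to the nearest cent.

$7.46

CRR parameters: u = e^(σ√Δt) = e^(0.15·√0.5) = 1.1119, d = 1/u = 0.8994
Per-period rate: rΔt = 0.1·0.5 = 0.05, so R = e^0.05 = 1.0513
Risk-neutral probability p = (e^0.05 − 0.8994)/(1.1119 − 0.8994) = 0.1519/0.2125 = 0.7148
Terminal stock prices: S_uu = 111.3, S_ud = 90, S_dd = 72.8
Terminal payoffs (K − S): max(-7.268, 0) = 0, max(14, 0) = 14, max(31.2, 0) = 31.2
Node u (S = 100.1): V_u = e^(−0.05)·[0.7148·0.0000 + 0.2852·14.0000] = 3.7987
Node d (S = 80.94): V_d = e^(−0.05)·[0.7148·14.0000 + 0.2852·31.2028] = 17.9850
Node 0 (S = 90): V_0 = e^(−0.05)·[0.7148·3.7987 + 0.2852·17.9850] = 7.4627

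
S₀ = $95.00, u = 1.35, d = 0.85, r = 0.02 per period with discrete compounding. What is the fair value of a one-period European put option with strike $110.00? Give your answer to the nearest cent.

Risk-neutral probability p = (1 + 0.02 − 0.85)/(1.35 − 0.85) = 0.1700/0.5000 = 0.3400
Terminal stock prices: S_u = 128.2, S_d = 80.75
Terminal payoffs (K − S): max(-18.25, 0) = 0, max(29.25, 0) = 29.25
Node 0 (S = 95): V_0 = 1/1.02·[0.3400·0.0000 + 0.6600·29.2500] = 18.9265

$18.93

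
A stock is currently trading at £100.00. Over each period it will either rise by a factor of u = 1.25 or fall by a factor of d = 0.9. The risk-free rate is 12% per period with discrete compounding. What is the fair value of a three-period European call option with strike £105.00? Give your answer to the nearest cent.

Risk-neutral probability p = (1 + 0.12 − 0.9)/(1.25 − 0.9) = 0.2200/0.3500 = 0.6286
Terminal stock prices: S_uuu = 195.3, S_uud = 140.6, S_udd = 101.2, S_ddd = 72.9
Terminal payoffs (S − K): max(90.31, 0) = 90.31, max(35.62, 0) = 35.62, max(-3.75, 0) = 0, max(-32.1, 0) = 0
Node uu (S = 156.2): V_uu = 1/1.12·[0.6286·90.3125 + 0.3714·35.6250] = 62.5000
Node ud (S = 112.5): V_ud = 1/1.12·[0.6286·35.6250 + 0.3714·0.0000] = 19.9936
Node dd (S = 81): V_dd = 1/1.12·[0.6286·0.0000 + 0.3714·0.0000] = 0.0000
Node u (S = 125): V_u = 1/1.12·[0.6286·62.5000 + 0.3714·19.9936] = 41.7071
Node d (S = 90): V_d = 1/1.12·[0.6286·19.9936 + 0.3714·0.0000] = 11.2209
Node 0 (S = 100): V_0 = 1/1.12·[0.6286·41.7071 + 0.3714·11.2209] = 27.1282

£27.13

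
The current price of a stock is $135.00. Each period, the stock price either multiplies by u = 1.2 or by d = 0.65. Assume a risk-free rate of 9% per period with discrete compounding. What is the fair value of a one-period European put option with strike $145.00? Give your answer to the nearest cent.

$10.50

Risk-neutral probability p = (1 + 0.09 − 0.65)/(1.2 − 0.65) = 0.4400/0.5500 = 0.8000
Terminal stock prices: S_u = 162, S_d = 87.75
Terminal payoffs (K − S): max(-17, 0) = 0, max(57.25, 0) = 57.25
Node 0 (S = 135): V_0 = 1/1.09·[0.8000·0.0000 + 0.2000·57.2500] = 10.5046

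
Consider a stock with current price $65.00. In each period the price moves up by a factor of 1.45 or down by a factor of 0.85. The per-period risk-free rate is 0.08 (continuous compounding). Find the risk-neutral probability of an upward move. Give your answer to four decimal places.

Risk-neutral probability p = (e^0.08 − 0.85)/(1.45 − 0.85) = 0.2333/0.6000 = 0.3888

p = 0.3888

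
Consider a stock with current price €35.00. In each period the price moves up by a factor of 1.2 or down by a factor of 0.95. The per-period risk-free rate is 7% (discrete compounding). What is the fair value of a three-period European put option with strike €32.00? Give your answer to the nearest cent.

Risk-neutral probability p = (1 + 0.07 − 0.95)/(1.2 − 0.95) = 0.1200/0.2500 = 0.4800
Terminal stock prices: S_uuu = 60.48, S_uud = 47.88, S_udd = 37.91, S_ddd = 30.01
Terminal payoffs (K − S): max(-28.48, 0) = 0, max(-15.88, 0) = 0, max(-5.905, 0) = 0, max(1.992, 0) = 1.992
Node uu (S = 50.4): V_uu = 1/1.07·[0.4800·0.0000 + 0.5200·0.0000] = 0.0000
Node ud (S = 39.9): V_ud = 1/1.07·[0.4800·0.0000 + 0.5200·0.0000] = 0.0000
Node dd (S = 31.59): V_dd = 1/1.07·[0.4800·0.0000 + 0.5200·1.9919] = 0.9680
Node u (S = 42): V_u = 1/1.07·[0.4800·0.0000 + 0.5200·0.0000] = 0.0000
Node d (S = 33.25): V_d = 1/1.07·[0.4800·0.0000 + 0.5200·0.9680] = 0.4704
Node 0 (S = 35): V_0 = 1/1.07·[0.4800·0.0000 + 0.5200·0.4704] = 0.2286

€0.23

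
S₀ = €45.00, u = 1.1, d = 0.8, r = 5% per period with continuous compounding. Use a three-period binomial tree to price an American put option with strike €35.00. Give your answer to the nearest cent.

Risk-neutral probability p = (e^0.05 − 0.8)/(1.1 − 0.8) = 0.2513/0.3000 = 0.8376
Terminal stock prices: S_uuu = 59.9, S_uud = 43.56, S_udd = 31.68, S_ddd = 23.04
Terminal payoffs (K − S): max(-24.9, 0) = 0, max(-8.56, 0) = 0, max(3.32, 0) = 3.32, max(11.96, 0) = 11.96
Node uu (S = 54.45): continuation = e^(−0.05)·[0.8376·0.0000 + 0.1624·0.0000] = 0.0000; exercise value = 0.0000 ≤ continuation, so V_uu = 0.0000
Node ud (S = 39.6): continuation = e^(−0.05)·[0.8376·0.0000 + 0.1624·3.3200] = 0.5130; exercise value = 0.0000 ≤ continuation, so V_ud = 0.5130
Node dd (S = 28.8): continuation = e^(−0.05)·[0.8376·3.3200 + 0.1624·11.9600] = 4.4930; exercise value = 6.2000 > continuation, so V_dd = 6.2000 (exercise)
Node u (S = 49.5): continuation = e^(−0.05)·[0.8376·0.0000 + 0.1624·0.5130] = 0.0793; exercise value = 0.0000 ≤ continuation, so V_u = 0.0793
Node d (S = 36): continuation = e^(−0.05)·[0.8376·0.5130 + 0.1624·6.2000] = 1.3666; exercise value = 0.0000 ≤ continuation, so V_d = 1.3666
Node 0 (S = 45): continuation = e^(−0.05)·[0.8376·0.0793 + 0.1624·1.3666] = 0.2743; exercise value = 0.0000 ≤ continuation, so V_0 = 0.2743

€0.27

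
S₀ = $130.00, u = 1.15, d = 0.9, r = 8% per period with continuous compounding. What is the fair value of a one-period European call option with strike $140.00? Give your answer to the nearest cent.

Risk-neutral probability p = (e^0.08 − 0.9)/(1.15 − 0.9) = 0.1833/0.2500 = 0.7331
Terminal stock prices: S_u = 149.5, S_d = 117
Terminal payoffs (S − K): max(9.5, 0) = 9.5, max(-23, 0) = 0
Node 0 (S = 130): V_0 = e^(−0.08)·[0.7331·9.5000 + 0.2669·0.0000] = 6.4294

$6.43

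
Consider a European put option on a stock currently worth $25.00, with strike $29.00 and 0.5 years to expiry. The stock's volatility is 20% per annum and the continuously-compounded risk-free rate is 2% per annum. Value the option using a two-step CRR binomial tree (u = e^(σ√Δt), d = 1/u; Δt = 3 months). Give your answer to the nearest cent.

$4.09

CRR parameters: u = e^(σ√Δt) = e^(0.2·√0.25) = 1.1052, d = 1/u = 0.9048
Per-period rate: rΔt = 0.02·0.25 = 0.005, so R = e^0.005 = 1.0050
Risk-neutral probability p = (e^0.005 − 0.9048)/(1.1052 − 0.9048) = 0.1002/0.2003 = 0.5000
Terminal stock prices: S_uu = 30.54, S_ud = 25, S_dd = 20.47
Terminal payoffs (K − S): max(-1.535, 0) = 0, max(4, 0) = 4, max(8.532, 0) = 8.532
Node u (S = 27.63): V_u = e^(−0.005)·[0.5000·0.0000 + 0.5000·4.0000] = 1.9899
Node d (S = 22.62): V_d = e^(−0.005)·[0.5000·4.0000 + 0.5000·8.5317] = 6.2344
Node 0 (S = 25): V_0 = e^(−0.005)·[0.5000·1.9899 + 0.5000·6.2344] = 4.0915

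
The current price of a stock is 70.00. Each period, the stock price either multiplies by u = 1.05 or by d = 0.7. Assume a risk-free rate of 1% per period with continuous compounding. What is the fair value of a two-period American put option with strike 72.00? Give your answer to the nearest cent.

4.64

Risk-neutral probability p = (e^0.01 − 0.7)/(1.05 − 0.7) = 0.3101/0.3500 = 0.8859
Terminal stock prices: S_uu = 77.17, S_ud = 51.45, S_dd = 34.3
Terminal payoffs (K − S): max(-5.175, 0) = 0, max(20.55, 0) = 20.55, max(37.7, 0) = 37.7
Node u (S = 73.5): continuation = e^(−0.01)·[0.8859·0.0000 + 0.1141·20.5500] = 2.3223; exercise value = 0.0000 ≤ continuation, so V_u = 2.3223
Node d (S = 49): continuation = e^(−0.01)·[0.8859·20.5500 + 0.1141·37.7000] = 22.2836; exercise value = 23.0000 > continuation, so V_d = 23.0000 (exercise)
Node 0 (S = 70): continuation = e^(−0.01)·[0.8859·2.3223 + 0.1141·23.0000] = 4.6359; exercise value = 2.0000 ≤ continuation, so V_0 = 4.6359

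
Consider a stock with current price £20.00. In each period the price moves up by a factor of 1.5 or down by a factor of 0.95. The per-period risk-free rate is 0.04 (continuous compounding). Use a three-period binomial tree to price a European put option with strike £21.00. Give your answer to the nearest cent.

Risk-neutral probability p = (e^0.04 − 0.95)/(1.5 − 0.95) = 0.0908/0.5500 = 0.1651
Terminal stock prices: S_uuu = 67.5, S_uud = 42.75, S_udd = 27.07, S_ddd = 17.15
Terminal payoffs (K − S): max(-46.5, 0) = 0, max(-21.75, 0) = 0, max(-6.075, 0) = 0, max(3.853, 0) = 3.853
Node uu (S = 45): V_uu = e^(−0.04)·[0.1651·0.0000 + 0.8349·0.0000] = 0.0000
Node ud (S = 28.5): V_ud = e^(−0.04)·[0.1651·0.0000 + 0.8349·0.0000] = 0.0000
Node dd (S = 18.05): V_dd = e^(−0.04)·[0.1651·0.0000 + 0.8349·3.8525] = 3.0903
Node u (S = 30): V_u = e^(−0.04)·[0.1651·0.0000 + 0.8349·0.0000] = 0.0000
Node d (S = 19): V_d = e^(−0.04)·[0.1651·0.0000 + 0.8349·3.0903] = 2.4789
Node 0 (S = 20): V_0 = e^(−0.04)·[0.1651·0.0000 + 0.8349·2.4789] = 1.9884

£1.99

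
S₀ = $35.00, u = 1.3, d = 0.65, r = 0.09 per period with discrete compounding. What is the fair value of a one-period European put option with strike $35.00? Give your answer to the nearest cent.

Risk-neutral probability p = (1 + 0.09 − 0.65)/(1.3 − 0.65) = 0.4400/0.6500 = 0.6769
Terminal stock prices: S_u = 45.5, S_d = 22.75
Terminal payoffs (K − S): max(-10.5, 0) = 0, max(12.25, 0) = 12.25
Node 0 (S = 35): V_0 = 1/1.09·[0.6769·0.0000 + 0.3231·12.2500] = 3.6309

$3.63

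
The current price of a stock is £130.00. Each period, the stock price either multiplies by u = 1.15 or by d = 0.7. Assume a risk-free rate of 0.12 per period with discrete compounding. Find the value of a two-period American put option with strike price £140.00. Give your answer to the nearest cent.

£10.00

Risk-neutral probability p = (1 + 0.12 − 0.7)/(1.15 − 0.7) = 0.4200/0.4500 = 0.9333
Terminal stock prices: S_uu = 171.9, S_ud = 104.6, S_dd = 63.7
Terminal payoffs (K − S): max(-31.92, 0) = 0, max(35.35, 0) = 35.35, max(76.3, 0) = 76.3
Node u (S = 149.5): continuation = 1/1.12·[0.9333·0.0000 + 0.0667·35.3500] = 2.1042; exercise value = 0.0000 ≤ continuation, so V_u = 2.1042
Node d (S = 91): continuation = 1/1.12·[0.9333·35.3500 + 0.0667·76.3000] = 34.0000; exercise value = 49.0000 > continuation, so V_d = 49.0000 (exercise)
Node 0 (S = 130): continuation = 1/1.12·[0.9333·2.1042 + 0.0667·49.0000] = 4.6701; exercise value = 10.0000 > continuation, so V_0 = 10.0000 (exercise)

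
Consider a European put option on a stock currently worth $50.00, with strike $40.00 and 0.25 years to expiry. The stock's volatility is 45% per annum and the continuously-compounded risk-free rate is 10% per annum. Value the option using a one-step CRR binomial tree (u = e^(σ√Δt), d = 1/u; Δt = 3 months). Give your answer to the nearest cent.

CRR parameters: u = e^(σ√Δt) = e^(0.45·√0.25) = 1.2523, d = 1/u = 0.7985
Per-period rate: rΔt = 0.1·0.25 = 0.025, so R = e^0.025 = 1.0253
Risk-neutral probability p = (e^0.025 − 0.7985)/(1.2523 − 0.7985) = 0.2268/0.4538 = 0.4998
Terminal stock prices: S_u = 62.62, S_d = 39.93
Terminal payoffs (K − S): max(-22.62, 0) = 0, max(0.07419, 0) = 0.07419
Node 0 (S = 50): V_0 = e^(−0.025)·[0.4998·0.0000 + 0.5002·0.0742] = 0.0362

$0.04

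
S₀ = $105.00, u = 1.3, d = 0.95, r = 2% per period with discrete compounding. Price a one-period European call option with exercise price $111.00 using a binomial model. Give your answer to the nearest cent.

$5.00

Risk-neutral probability p = (1 + 0.02 − 0.95)/(1.3 − 0.95) = 0.0700/0.3500 = 0.2000
Terminal stock prices: S_u = 136.5, S_d = 99.75
Terminal payoffs (S − K): max(25.5, 0) = 25.5, max(-11.25, 0) = 0
Node 0 (S = 105): V_0 = 1/1.02·[0.2000·25.5000 + 0.8000·0.0000] = 5.0000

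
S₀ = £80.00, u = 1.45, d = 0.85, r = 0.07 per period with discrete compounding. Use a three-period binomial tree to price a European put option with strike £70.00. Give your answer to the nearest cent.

Risk-neutral probability p = (1 + 0.07 − 0.85)/(1.45 − 0.85) = 0.2200/0.6000 = 0.3667
Terminal stock prices: S_uuu = 243.9, S_uud = 143, S_udd = 83.81, S_ddd = 49.13
Terminal payoffs (K − S): max(-173.9, 0) = 0, max(-72.97, 0) = 0, max(-13.81, 0) = 0, max(20.87, 0) = 20.87
Node uu (S = 168.2): V_uu = 1/1.07·[0.3667·0.0000 + 0.6333·0.0000] = 0.0000
Node ud (S = 98.6): V_ud = 1/1.07·[0.3667·0.0000 + 0.6333·0.0000] = 0.0000
Node dd (S = 57.8): V_dd = 1/1.07·[0.3667·0.0000 + 0.6333·20.8700] = 12.3530
Node u (S = 116): V_u = 1/1.07·[0.3667·0.0000 + 0.6333·0.0000] = 0.0000
Node d (S = 68): V_d = 1/1.07·[0.3667·0.0000 + 0.6333·12.3530] = 7.3117
Node 0 (S = 80): V_0 = 1/1.07·[0.3667·0.0000 + 0.6333·7.3117] = 4.3278

£4.33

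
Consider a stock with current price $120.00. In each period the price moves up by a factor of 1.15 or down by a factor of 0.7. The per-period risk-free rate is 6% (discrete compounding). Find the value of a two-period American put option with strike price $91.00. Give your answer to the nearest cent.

Risk-neutral probability p = (1 + 0.06 − 0.7)/(1.15 − 0.7) = 0.3600/0.4500 = 0.8000
Terminal stock prices: S_uu = 158.7, S_ud = 96.6, S_dd = 58.8
Terminal payoffs (K − S): max(-67.7, 0) = 0, max(-5.6, 0) = 0, max(32.2, 0) = 32.2
Node u (S = 138): continuation = 1/1.06·[0.8000·0.0000 + 0.2000·0.0000] = 0.0000; exercise value = 0.0000 ≤ continuation, so V_u = 0.0000
Node d (S = 84): continuation = 1/1.06·[0.8000·0.0000 + 0.2000·32.2000] = 6.0755; exercise value = 7.0000 > continuation, so V_d = 7.0000 (exercise)
Node 0 (S = 120): continuation = 1/1.06·[0.8000·0.0000 + 0.2000·7.0000] = 1.3208; exercise value = 0.0000 ≤ continuation, so V_0 = 1.3208

$1.32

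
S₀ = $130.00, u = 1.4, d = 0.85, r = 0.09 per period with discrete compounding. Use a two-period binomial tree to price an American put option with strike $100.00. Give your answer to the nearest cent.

Risk-neutral probability p = (1 + 0.09 − 0.85)/(1.4 − 0.85) = 0.2400/0.5500 = 0.4364
Terminal stock prices: S_uu = 254.8, S_ud = 154.7, S_dd = 93.92
Terminal payoffs (K − S): max(-154.8, 0) = 0, max(-54.7, 0) = 0, max(6.075, 0) = 6.075
Node u (S = 182): continuation = 1/1.09·[0.4364·0.0000 + 0.5636·0.0000] = 0.0000; exercise value = 0.0000 ≤ continuation, so V_u = 0.0000
Node d (S = 110.5): continuation = 1/1.09·[0.4364·0.0000 + 0.5636·6.0750] = 3.1414; exercise value = 0.0000 ≤ continuation, so V_d = 3.1414
Node 0 (S = 130): continuation = 1/1.09·[0.4364·0.0000 + 0.5636·3.1414] = 1.6244; exercise value = 0.0000 ≤ continuation, so V_0 = 1.6244

$1.62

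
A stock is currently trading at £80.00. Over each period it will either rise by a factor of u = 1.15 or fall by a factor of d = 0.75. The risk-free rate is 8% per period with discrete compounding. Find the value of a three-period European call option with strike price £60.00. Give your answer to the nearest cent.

£32.98

Risk-neutral probability p = (1 + 0.08 − 0.75)/(1.15 − 0.75) = 0.3300/0.4000 = 0.8250
Terminal stock prices: S_uuu = 121.7, S_uud = 79.35, S_udd = 51.75, S_ddd = 33.75
Terminal payoffs (S − K): max(61.67, 0) = 61.67, max(19.35, 0) = 19.35, max(-8.25, 0) = 0, max(-26.25, 0) = 0
Node uu (S = 105.8): V_uu = 1/1.08·[0.8250·61.6700 + 0.1750·19.3500] = 50.2444
Node ud (S = 69): V_ud = 1/1.08·[0.8250·19.3500 + 0.1750·0.0000] = 14.7813
Node dd (S = 45): V_dd = 1/1.08·[0.8250·0.0000 + 0.1750·0.0000] = 0.0000
Node u (S = 92): V_u = 1/1.08·[0.8250·50.2444 + 0.1750·14.7812] = 40.7763
Node d (S = 60): V_d = 1/1.08·[0.8250·14.7812 + 0.1750·0.0000] = 11.2912
Node 0 (S = 80): V_0 = 1/1.08·[0.8250·40.7763 + 0.1750·11.2912] = 32.9781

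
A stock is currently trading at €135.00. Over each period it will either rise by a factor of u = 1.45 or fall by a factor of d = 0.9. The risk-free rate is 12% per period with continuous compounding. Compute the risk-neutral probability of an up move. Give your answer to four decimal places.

Risk-neutral probability p = (e^0.12 − 0.9)/(1.45 − 0.9) = 0.2275/0.5500 = 0.4136

p = 0.4136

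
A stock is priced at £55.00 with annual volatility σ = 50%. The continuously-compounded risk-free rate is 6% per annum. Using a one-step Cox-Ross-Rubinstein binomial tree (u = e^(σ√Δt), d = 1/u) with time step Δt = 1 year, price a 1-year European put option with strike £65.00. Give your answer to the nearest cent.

CRR parameters: u = e^(σ√Δt) = e^(0.5·√1) = 1.6487, d = 1/u = 0.6065
Per-period rate: rΔt = 0.06·1 = 0.06, so R = e^0.06 = 1.0618
Risk-neutral probability p = (e^0.06 − 0.6065)/(1.6487 − 0.6065) = 0.4553/1.0422 = 0.4369
Terminal stock prices: S_u = 90.68, S_d = 33.36
Terminal payoffs (K − S): max(-25.68, 0) = 0, max(31.64, 0) = 31.64
Node 0 (S = 55): V_0 = e^(−0.06)·[0.4369·0.0000 + 0.5631·31.6408] = 16.7801

£16.78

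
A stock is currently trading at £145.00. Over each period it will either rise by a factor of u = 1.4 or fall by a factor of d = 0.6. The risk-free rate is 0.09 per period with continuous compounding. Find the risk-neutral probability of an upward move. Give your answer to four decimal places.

p = 0.6177

Risk-neutral probability p = (e^0.09 − 0.6)/(1.4 − 0.6) = 0.4942/0.8000 = 0.6177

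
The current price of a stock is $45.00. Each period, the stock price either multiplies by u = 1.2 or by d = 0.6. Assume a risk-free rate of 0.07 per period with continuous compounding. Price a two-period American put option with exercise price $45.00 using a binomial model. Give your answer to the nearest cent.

$5.40

Risk-neutral probability p = (e^0.07 − 0.6)/(1.2 − 0.6) = 0.4725/0.6000 = 0.7875
Terminal stock prices: S_uu = 64.8, S_ud = 32.4, S_dd = 16.2
Terminal payoffs (K − S): max(-19.8, 0) = 0, max(12.6, 0) = 12.6, max(28.8, 0) = 28.8
Node u (S = 54): continuation = e^(−0.07)·[0.7875·0.0000 + 0.2125·12.6000] = 2.4963; exercise value = 0.0000 ≤ continuation, so V_u = 2.4963
Node d (S = 27): continuation = e^(−0.07)·[0.7875·12.6000 + 0.2125·28.8000] = 14.9577; exercise value = 18.0000 > continuation, so V_d = 18.0000 (exercise)
Node 0 (S = 45): continuation = e^(−0.07)·[0.7875·2.4963 + 0.2125·18.0000] = 5.3992; exercise value = 0.0000 ≤ continuation, so V_0 = 5.3992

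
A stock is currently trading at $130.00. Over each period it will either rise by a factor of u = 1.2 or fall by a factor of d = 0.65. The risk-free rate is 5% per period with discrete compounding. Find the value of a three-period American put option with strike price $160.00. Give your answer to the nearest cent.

$34.93

Risk-neutral probability p = (1 + 0.05 − 0.65)/(1.2 − 0.65) = 0.4000/0.5500 = 0.7273
Terminal stock prices: S_uuu = 224.6, S_uud = 121.7, S_udd = 65.91, S_ddd = 35.7
Terminal payoffs (K − S): max(-64.64, 0) = 0, max(38.32, 0) = 38.32, max(94.09, 0) = 94.09, max(124.3, 0) = 124.3
Node uu (S = 187.2): continuation = 1/1.05·[0.7273·0.0000 + 0.2727·38.3200] = 9.9532; exercise value = 0.0000 ≤ continuation, so V_uu = 9.9532
Node ud (S = 101.4): continuation = 1/1.05·[0.7273·38.3200 + 0.2727·94.0900] = 50.9810; exercise value = 58.6000 > continuation, so V_ud = 58.6000 (exercise)
Node dd (S = 54.93): continuation = 1/1.05·[0.7273·94.0900 + 0.2727·124.2987] = 97.4560; exercise value = 105.0750 > continuation, so V_dd = 105.0750 (exercise)
Node u (S = 156): continuation = 1/1.05·[0.7273·9.9532 + 0.2727·58.6000] = 22.1148; exercise value = 4.0000 ≤ continuation, so V_u = 22.1148
Node d (S = 84.5): continuation = 1/1.05·[0.7273·58.6000 + 0.2727·105.0750] = 67.8810; exercise value = 75.5000 > continuation, so V_d = 75.5000 (exercise)
Node 0 (S = 130): continuation = 1/1.05·[0.7273·22.1148 + 0.2727·75.5000] = 34.9280; exercise value = 30.0000 ≤ continuation, so V_0 = 34.9280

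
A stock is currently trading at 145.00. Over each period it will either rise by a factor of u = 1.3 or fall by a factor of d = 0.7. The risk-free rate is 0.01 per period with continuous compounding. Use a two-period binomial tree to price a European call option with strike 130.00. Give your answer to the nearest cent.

Risk-neutral probability p = (e^0.01 − 0.7)/(1.3 − 0.7) = 0.3101/0.6000 = 0.5168
Terminal stock prices: S_uu = 245.1, S_ud = 131.9, S_dd = 71.05
Terminal payoffs (S − K): max(115.1, 0) = 115.1, max(1.95, 0) = 1.95, max(-58.95, 0) = 0
Node u (S = 188.5): V_u = e^(−0.01)·[0.5168·115.0500 + 0.4832·1.9500] = 59.7935
Node d (S = 101.5): V_d = e^(−0.01)·[0.5168·1.9500 + 0.4832·0.0000] = 0.9976
Node 0 (S = 145): V_0 = e^(−0.01)·[0.5168·59.7935 + 0.4832·0.9976] = 31.0682

31.07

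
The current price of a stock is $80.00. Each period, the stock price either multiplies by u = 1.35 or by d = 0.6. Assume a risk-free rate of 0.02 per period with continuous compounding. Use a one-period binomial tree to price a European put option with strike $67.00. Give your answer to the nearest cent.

Risk-neutral probability p = (e^0.02 − 0.6)/(1.35 − 0.6) = 0.4202/0.7500 = 0.5603
Terminal stock prices: S_u = 108, S_d = 48
Terminal payoffs (K − S): max(-41, 0) = 0, max(19, 0) = 19
Node 0 (S = 80): V_0 = e^(−0.02)·[0.5603·0.0000 + 0.4397·19.0000] = 8.1895

$8.19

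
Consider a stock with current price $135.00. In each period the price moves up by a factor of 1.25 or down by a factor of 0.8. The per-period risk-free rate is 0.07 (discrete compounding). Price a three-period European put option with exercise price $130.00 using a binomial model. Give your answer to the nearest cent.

$8.35

Risk-neutral probability p = (1 + 0.07 − 0.8)/(1.25 − 0.8) = 0.2700/0.4500 = 0.6000
Terminal stock prices: S_uuu = 263.7, S_uud = 168.8, S_udd = 108, S_ddd = 69.12
Terminal payoffs (K − S): max(-133.7, 0) = 0, max(-38.75, 0) = 0, max(22, 0) = 22, max(60.88, 0) = 60.88
Node uu (S = 210.9): V_uu = 1/1.07·[0.6000·0.0000 + 0.4000·0.0000] = 0.0000
Node ud (S = 135): V_ud = 1/1.07·[0.6000·0.0000 + 0.4000·22.0000] = 8.2243
Node dd (S = 86.4): V_dd = 1/1.07·[0.6000·22.0000 + 0.4000·60.8800] = 35.0953
Node u (S = 168.8): V_u = 1/1.07·[0.6000·0.0000 + 0.4000·8.2243] = 3.0745
Node d (S = 108): V_d = 1/1.07·[0.6000·8.2243 + 0.4000·35.0953] = 17.7315
Node 0 (S = 135): V_0 = 1/1.07·[0.6000·3.0745 + 0.4000·17.7315] = 8.3526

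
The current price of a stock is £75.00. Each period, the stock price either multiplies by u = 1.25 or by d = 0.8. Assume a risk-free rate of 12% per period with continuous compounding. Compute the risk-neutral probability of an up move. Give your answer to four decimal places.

Risk-neutral probability p = (e^0.12 − 0.8)/(1.25 − 0.8) = 0.3275/0.4500 = 0.7278

p = 0.7278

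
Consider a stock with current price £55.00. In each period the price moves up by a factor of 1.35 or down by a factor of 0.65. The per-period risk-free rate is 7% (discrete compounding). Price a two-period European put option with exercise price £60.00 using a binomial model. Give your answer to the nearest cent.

£10.06

Risk-neutral probability p = (1 + 0.07 − 0.65)/(1.35 − 0.65) = 0.4200/0.7000 = 0.6000
Terminal stock prices: S_uu = 100.2, S_ud = 48.26, S_dd = 23.24
Terminal payoffs (K − S): max(-40.24, 0) = 0, max(11.74, 0) = 11.74, max(36.76, 0) = 36.76
Node u (S = 74.25): V_u = 1/1.07·[0.6000·0.0000 + 0.4000·11.7375] = 4.3879
Node d (S = 35.75): V_d = 1/1.07·[0.6000·11.7375 + 0.4000·36.7625] = 20.3248
Node 0 (S = 55): V_0 = 1/1.07·[0.6000·4.3879 + 0.4000·20.3248] = 10.0585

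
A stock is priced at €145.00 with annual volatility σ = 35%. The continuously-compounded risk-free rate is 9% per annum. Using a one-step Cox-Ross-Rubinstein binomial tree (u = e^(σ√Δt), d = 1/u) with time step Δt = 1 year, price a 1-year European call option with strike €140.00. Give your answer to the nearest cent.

CRR parameters: u = e^(σ√Δt) = e^(0.35·√1) = 1.4191, d = 1/u = 0.7047
Per-period rate: rΔt = 0.09·1 = 0.09, so R = e^0.09 = 1.0942
Risk-neutral probability p = (e^0.09 − 0.7047)/(1.4191 − 0.7047) = 0.3895/0.7144 = 0.5452
Terminal stock prices: S_u = 205.8, S_d = 102.2
Terminal payoffs (S − K): max(65.76, 0) = 65.76, max(-37.82, 0) = 0
Node 0 (S = 145): V_0 = e^(−0.09)·[0.5452·65.7648 + 0.4548·0.0000] = 32.7695

€32.77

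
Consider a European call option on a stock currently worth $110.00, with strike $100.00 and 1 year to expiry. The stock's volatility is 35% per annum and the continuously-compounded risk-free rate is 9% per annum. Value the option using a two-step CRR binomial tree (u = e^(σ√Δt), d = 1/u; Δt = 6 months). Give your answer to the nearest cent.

$25.24

CRR parameters: u = e^(σ√Δt) = e^(0.35·√0.5) = 1.2808, d = 1/u = 0.7808
Per-period rate: rΔt = 0.09·0.5 = 0.045, so R = e^0.045 = 1.0460
Risk-neutral probability p = (e^0.045 − 0.7808)/(1.2808 − 0.7808) = 0.2653/0.5000 = 0.5305
Terminal stock prices: S_uu = 180.5, S_ud = 110, S_dd = 67.05
Terminal payoffs (S − K): max(80.45, 0) = 80.45, max(10, 0) = 10, max(-32.95, 0) = 0
Node u (S = 140.9): V_u = e^(−0.045)·[0.5305·80.4502 + 0.4695·10.0000] = 45.2886
Node d (S = 85.88): V_d = e^(−0.045)·[0.5305·10.0000 + 0.4695·0.0000] = 5.0715
Node 0 (S = 110): V_0 = e^(−0.045)·[0.5305·45.2886 + 0.4695·5.0715] = 25.2443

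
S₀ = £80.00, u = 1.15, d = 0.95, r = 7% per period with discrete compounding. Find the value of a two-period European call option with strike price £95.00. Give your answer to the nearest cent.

Risk-neutral probability p = (1 + 0.07 − 0.95)/(1.15 − 0.95) = 0.1200/0.2000 = 0.6000
Terminal stock prices: S_uu = 105.8, S_ud = 87.4, S_dd = 72.2
Terminal payoffs (S − K): max(10.8, 0) = 10.8, max(-7.6, 0) = 0, max(-22.8, 0) = 0
Node u (S = 92): V_u = 1/1.07·[0.6000·10.8000 + 0.4000·0.0000] = 6.0561
Node d (S = 76): V_d = 1/1.07·[0.6000·0.0000 + 0.4000·0.0000] = 0.0000
Node 0 (S = 80): V_0 = 1/1.07·[0.6000·6.0561 + 0.4000·0.0000] = 3.3959

£3.40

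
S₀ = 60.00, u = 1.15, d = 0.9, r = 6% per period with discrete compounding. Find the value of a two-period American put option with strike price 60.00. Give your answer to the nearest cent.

Risk-neutral probability p = (1 + 0.06 − 0.9)/(1.15 − 0.9) = 0.1600/0.2500 = 0.6400
Terminal stock prices: S_uu = 79.35, S_ud = 62.1, S_dd = 48.6
Terminal payoffs (K − S): max(-19.35, 0) = 0, max(-2.1, 0) = 0, max(11.4, 0) = 11.4
Node u (S = 69): continuation = 1/1.06·[0.6400·0.0000 + 0.3600·0.0000] = 0.0000; exercise value = 0.0000 ≤ continuation, so V_u = 0.0000
Node d (S = 54): continuation = 1/1.06·[0.6400·0.0000 + 0.3600·11.4000] = 3.8717; exercise value = 6.0000 > continuation, so V_d = 6.0000 (exercise)
Node 0 (S = 60): continuation = 1/1.06·[0.6400·0.0000 + 0.3600·6.0000] = 2.0377; exercise value = 0.0000 ≤ continuation, so V_0 = 2.0377

2.04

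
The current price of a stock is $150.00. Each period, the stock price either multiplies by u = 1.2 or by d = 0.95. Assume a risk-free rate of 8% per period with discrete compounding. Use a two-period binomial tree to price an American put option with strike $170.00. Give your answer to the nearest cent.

Risk-neutral probability p = (1 + 0.08 − 0.95)/(1.2 − 0.95) = 0.1300/0.2500 = 0.5200
Terminal stock prices: S_uu = 216, S_ud = 171, S_dd = 135.4
Terminal payoffs (K − S): max(-46, 0) = 0, max(-1, 0) = 0, max(34.62, 0) = 34.62
Node u (S = 180): continuation = 1/1.08·[0.5200·0.0000 + 0.4800·0.0000] = 0.0000; exercise value = 0.0000 ≤ continuation, so V_u = 0.0000
Node d (S = 142.5): continuation = 1/1.08·[0.5200·0.0000 + 0.4800·34.6250] = 15.3889; exercise value = 27.5000 > continuation, so V_d = 27.5000 (exercise)
Node 0 (S = 150): continuation = 1/1.08·[0.5200·0.0000 + 0.4800·27.5000] = 12.2222; exercise value = 20.0000 > continuation, so V_0 = 20.0000 (exercise)

$20.00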